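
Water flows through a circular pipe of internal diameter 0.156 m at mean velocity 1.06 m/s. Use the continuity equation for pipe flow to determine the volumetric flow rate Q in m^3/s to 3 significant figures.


Approach: apply the continuity equation for pipe flow, Q = A * v with A = pi*(D/2)^2.
A = pi*(0.156/2)^2 = 0.019113 m^2
Q = 0.019113 * 1.06 = 0.0203 m^3/s
Therefore the volumetric flow rate Q = 0.0203 m^3/s.


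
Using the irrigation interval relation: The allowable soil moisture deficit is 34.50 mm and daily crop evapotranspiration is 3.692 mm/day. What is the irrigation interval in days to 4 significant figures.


Approach: apply the irrigation interval relation, interval = SMD / ETc.
interval = 34.50 / 3.692 = 9.345 days
Therefore the irrigation interval = 9.345 days.


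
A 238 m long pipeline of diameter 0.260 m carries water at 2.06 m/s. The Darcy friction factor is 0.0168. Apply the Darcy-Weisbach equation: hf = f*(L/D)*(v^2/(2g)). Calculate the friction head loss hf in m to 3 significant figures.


hf = 0.0168 * (238/0.260) * (2.06^2 / (2*9.81))
hf = 3.33 m
Therefore the friction head loss hf = 3.33 m.


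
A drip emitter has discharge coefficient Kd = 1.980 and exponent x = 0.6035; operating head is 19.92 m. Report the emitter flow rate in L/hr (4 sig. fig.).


Approach: apply the emitter characteristic equation, q = Kd * h^x.
q = 1.980 * 19.92^0.6035 = 12.04 L/hr
Therefore the emitter flow rate = 12.04 L/hr.


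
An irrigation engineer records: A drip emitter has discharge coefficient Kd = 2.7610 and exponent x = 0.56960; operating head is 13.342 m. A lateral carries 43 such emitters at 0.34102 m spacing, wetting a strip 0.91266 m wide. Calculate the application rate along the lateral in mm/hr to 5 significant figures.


Approach: apply the emitter equation with a lateral mass balance, q = Kd*h^x; Q = n*q; rate = Q/(n*spacing*width).
Step 1 — single emitter flow (q = Kd*h^x):
  q = 2.7610 * 13.342^0.56960 = 12.07792 L/hr
Step 2 — total lateral flow: Q = 43 * 12.07792 = 519.3507 L/hr
Step 3 — wetted area: A = 43 * 0.34102 * 0.91266 = 13.38312 m^2
Step 4 — application rate: Q/A = 519.3507/13.38312 = 38.806 mm/hr
Therefore the application rate along the lateral = 38.806 mm/hr.


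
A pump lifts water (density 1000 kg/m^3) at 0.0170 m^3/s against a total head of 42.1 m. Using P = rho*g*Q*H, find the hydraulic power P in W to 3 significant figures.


P = 1000 * 9.81 * 0.0170 * 42.1 = 7020 W
Therefore the hydraulic power P = 7020 W.


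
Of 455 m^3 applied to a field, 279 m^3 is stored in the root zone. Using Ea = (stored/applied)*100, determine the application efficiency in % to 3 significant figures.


Ea = (279/455)*100 = 61.3 %
Therefore the application efficiency = 61.3 %.


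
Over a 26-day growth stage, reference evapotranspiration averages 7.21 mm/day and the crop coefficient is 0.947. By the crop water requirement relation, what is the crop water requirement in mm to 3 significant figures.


Approach: apply the crop water requirement relation, CWR = ET0 * Kc * days.
CWR = 7.21 * 0.947 * 26 = 178 mm
Therefore the crop water requirement = 178 mm.


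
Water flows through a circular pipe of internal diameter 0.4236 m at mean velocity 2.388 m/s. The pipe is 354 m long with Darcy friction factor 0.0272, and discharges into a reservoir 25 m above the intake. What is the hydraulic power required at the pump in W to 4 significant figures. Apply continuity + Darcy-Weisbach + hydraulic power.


Approach: apply continuity + Darcy-Weisbach + hydraulic power, Q = A*v; hf = f*(L/D)*(v^2/(2g)); H = static + hf; P = rho*g*Q*H.
Step 1 — flow rate (continuity, Q = A*v):
  A = pi*(0.4236/2)^2 = 0.140929 m^2
  Q = 0.140929 * 2.388 = 0.336540 m^3/s
Step 2 — friction head loss (Darcy-Weisbach):
  hf = 0.0272 * (354/0.4236) * (2.388^2 / (2*9.81))
  hf = 6.60672 m
Step 3 — total head: H = 25 + 6.60672 = 31.6067 m
Step 4 — hydraulic power (P = rho*g*Q*H):
  P = 1000 * 9.81 * 0.336540 * 31.6067 = 104300 W
Therefore the hydraulic power required at the pump = 104300 W.


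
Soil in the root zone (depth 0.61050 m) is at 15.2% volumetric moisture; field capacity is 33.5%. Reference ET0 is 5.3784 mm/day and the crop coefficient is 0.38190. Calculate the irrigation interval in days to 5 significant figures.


Approach: apply soil-water budget scheduling, SMD = (FC-theta)/100*depth*1000; ETc = ET0*Kc; interval = SMD/ETc.
Step 1 — soil moisture deficit:
  SMD = (33.5 - 15.2)/100 * 0.61050 * 1000 = 111.7215 mm
Step 2 — daily crop ET (ETc = ET0*Kc):
  ETc = 5.3784 * 0.38190 = 2.054011 mm/day
Step 3 — irrigation interval (SMD/ETc):
  interval = 111.7215 / 2.054011 = 54.392 days
Therefore the irrigation interval = 54.392 days.


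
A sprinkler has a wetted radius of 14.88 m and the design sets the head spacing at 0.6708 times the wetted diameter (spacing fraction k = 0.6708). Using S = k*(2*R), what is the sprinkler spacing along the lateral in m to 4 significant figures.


S = 0.6708 * (2 * 14.88) = 19.96 m
Therefore the sprinkler spacing along the lateral = 19.96 m.


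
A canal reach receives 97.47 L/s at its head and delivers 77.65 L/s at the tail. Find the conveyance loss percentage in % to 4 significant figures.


Approach: apply the conveyance loss ratio, loss% = ((Q_head - Q_tail)/Q_head)*100.
loss = ((97.47 - 77.65)/97.47)*100 = 20.33 %
Therefore the conveyance loss percentage = 20.33 %.


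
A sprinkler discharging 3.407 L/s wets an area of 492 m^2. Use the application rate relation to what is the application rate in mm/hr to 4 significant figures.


Approach: apply the application rate relation, rate = (Q/A)*3600.
rate = (3.407 / 492) * 3600 = 24.93 mm/hr
Therefore the application rate = 24.93 mm/hr.


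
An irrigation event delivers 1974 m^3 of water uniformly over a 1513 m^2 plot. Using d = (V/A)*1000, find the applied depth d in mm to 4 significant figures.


d = (1974 / 1513) * 1000 = 1305 mm
Therefore the applied depth d = 1305 mm.


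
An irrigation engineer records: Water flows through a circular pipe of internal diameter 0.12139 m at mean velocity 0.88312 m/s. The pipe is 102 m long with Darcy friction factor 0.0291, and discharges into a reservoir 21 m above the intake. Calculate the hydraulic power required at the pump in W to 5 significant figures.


Approach: apply continuity + Darcy-Weisbach + hydraulic power, Q = A*v; hf = f*(L/D)*(v^2/(2g)); H = static + hf; P = rho*g*Q*H.
Step 1 — flow rate (continuity, Q = A*v):
  A = pi*(0.12139/2)^2 = 0.01157326 m^2
  Q = 0.01157326 * 0.88312 = 0.01022058 m^3/s
Step 2 — friction head loss (Darcy-Weisbach):
  hf = 0.0291 * (102/0.12139) * (0.88312^2 / (2*9.81))
  hf = 0.9719651 m
Step 3 — total head: H = 21 + 0.9719651 = 21.97197 m
Step 4 — hydraulic power (P = rho*g*Q*H):
  P = 1000 * 9.81 * 0.01022058 * 21.97197 = 2203.0 W
Therefore the hydraulic power required at the pump = 2203.0 W.


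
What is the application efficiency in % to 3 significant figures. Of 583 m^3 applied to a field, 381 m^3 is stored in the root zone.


Approach: apply the application efficiency ratio, Ea = (stored/applied)*100.
Ea = (381/583)*100 = 65.4 %
Therefore the application efficiency = 65.4 %.


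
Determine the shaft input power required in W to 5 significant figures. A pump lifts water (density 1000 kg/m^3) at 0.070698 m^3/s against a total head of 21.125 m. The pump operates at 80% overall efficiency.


Approach: apply hydraulic power then efficiency conversion, P = rho*g*Q*H; P_in = P/eta.
Step 1 — hydraulic power (P = rho*g*Q*H):
  P = 1000 * 9.81 * 0.070698 * 21.125 = 14651.19 W
Step 2 — input power: P_in = P/eta = 14651.19 / 0.8 = 18314 W
Therefore the shaft input power required = 18314 W.


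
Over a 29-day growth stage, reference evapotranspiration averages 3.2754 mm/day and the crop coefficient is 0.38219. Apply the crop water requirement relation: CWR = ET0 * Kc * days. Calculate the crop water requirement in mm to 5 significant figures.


CWR = 3.2754 * 0.38219 * 29 = 36.303 mm
Therefore the crop water requirement = 36.303 mm.


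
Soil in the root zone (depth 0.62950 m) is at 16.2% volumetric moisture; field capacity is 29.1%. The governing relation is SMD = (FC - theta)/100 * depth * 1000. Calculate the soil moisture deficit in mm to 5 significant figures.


SMD = (29.1 - 16.2)/100 * 0.62950 * 1000 = 81.206 mm
Therefore the soil moisture deficit = 81.206 mm.


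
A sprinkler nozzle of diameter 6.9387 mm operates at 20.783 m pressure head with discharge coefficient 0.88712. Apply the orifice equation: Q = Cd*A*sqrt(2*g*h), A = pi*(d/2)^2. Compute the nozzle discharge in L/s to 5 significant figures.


A = pi*(6.9387e-3/2)^2 = 3.781343e-05 m^2
Q = 0.88712 * 3.781343e-05 * sqrt(2*9.81*20.783) * 1000 = 0.67738 L/s
Therefore the nozzle discharge = 0.67738 L/s.


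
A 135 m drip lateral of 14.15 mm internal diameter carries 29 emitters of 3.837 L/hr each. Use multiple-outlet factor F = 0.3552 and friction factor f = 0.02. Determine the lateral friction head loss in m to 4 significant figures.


Approach: apply Darcy-Weisbach with the multiple-outlet F-factor, Q = n*q/(3600*1000) m^3/s; v = Q/A; hf = F*f*(L/D)*(v^2/(2g)).
Q = 29*3.837/(3600*1000) = 3.09092e-05 m^3/s
A = pi*(14.15e-3/2)^2 = 1.57254e-04 m^2, so v = Q/A = 0.196555 m/s
hf = 0.3552*0.02*(135/0.01415)*(0.196555^2/(2*9.81)) = 0.1335 m
Therefore the lateral friction head loss = 0.1335 m.


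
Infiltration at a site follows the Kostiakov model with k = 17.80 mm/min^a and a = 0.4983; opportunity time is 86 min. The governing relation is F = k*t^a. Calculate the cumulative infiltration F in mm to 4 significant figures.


F = 17.80 * 86^0.4983 = 163.8 mm
Therefore the cumulative infiltration F = 163.8 mm.


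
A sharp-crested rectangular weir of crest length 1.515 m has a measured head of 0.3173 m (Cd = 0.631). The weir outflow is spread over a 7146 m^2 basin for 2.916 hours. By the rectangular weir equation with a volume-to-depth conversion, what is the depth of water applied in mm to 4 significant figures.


Approach: apply the rectangular weir equation with a volume-to-depth conversion, Q = (2/3)*Cd*L*sqrt(2g)*H^1.5; d = Q*t/A * 1000.
Step 1 — weir discharge:
  Q = (2/3)*0.631*1.515*sqrt(2*9.81)*0.3173^1.5 = 0.504551 m^3/s
Step 2 — volume: V = 0.504551 * 2.916*3600 = 5296.58 m^3
Step 3 — depth: d = V/A * 1000 = 5296.58/7146 * 1000 = 741.2 mm
Therefore the depth of water applied = 741.2 mm.


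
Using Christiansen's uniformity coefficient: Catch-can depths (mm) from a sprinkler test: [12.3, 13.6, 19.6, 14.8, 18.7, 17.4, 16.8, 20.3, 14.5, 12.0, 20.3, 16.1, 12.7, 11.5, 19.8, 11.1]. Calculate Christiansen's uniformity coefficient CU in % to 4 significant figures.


Approach: apply Christiansen's uniformity coefficient, CU = (1 - mean_abs_deviation/mean)*100.
mean = 15.7188 mm
mean |d_i - mean| = 2.90625 mm
CU = (1 - 2.90625/15.7188)*100 = 81.51 %
Therefore Christiansen's uniformity coefficient CU = 81.51 %.


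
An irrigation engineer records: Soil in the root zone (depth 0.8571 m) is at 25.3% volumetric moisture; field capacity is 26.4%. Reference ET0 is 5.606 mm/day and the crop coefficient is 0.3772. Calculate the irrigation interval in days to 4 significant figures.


Approach: apply soil-water budget scheduling, SMD = (FC-theta)/100*depth*1000; ETc = ET0*Kc; interval = SMD/ETc.
Step 1 — soil moisture deficit:
  SMD = (26.4 - 25.3)/100 * 0.8571 * 1000 = 9.42810 mm
Step 2 — daily crop ET (ETc = ET0*Kc):
  ETc = 5.606 * 0.3772 = 2.11458 mm/day
Step 3 — irrigation interval (SMD/ETc):
  interval = 9.42810 / 2.11458 = 4.459 days
Therefore the irrigation interval = 4.459 days.


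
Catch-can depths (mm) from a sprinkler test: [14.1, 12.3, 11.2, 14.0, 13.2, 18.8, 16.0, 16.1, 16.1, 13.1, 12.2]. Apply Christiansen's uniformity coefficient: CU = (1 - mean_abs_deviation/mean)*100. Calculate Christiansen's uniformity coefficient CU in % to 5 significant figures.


mean = 14.28182 mm
mean |d_i - mean| = 1.795041 mm
CU = (1 - 1.795041/14.28182)*100 = 87.431 %
Therefore Christiansen's uniformity coefficient CU = 87.431 %.


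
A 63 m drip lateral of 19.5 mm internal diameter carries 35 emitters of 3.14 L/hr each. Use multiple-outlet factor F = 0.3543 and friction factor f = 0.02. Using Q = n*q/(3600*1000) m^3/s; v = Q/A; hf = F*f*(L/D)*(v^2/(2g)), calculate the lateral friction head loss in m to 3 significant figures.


Q = 35*3.14/(3600*1000) = 3.0528e-05 m^3/s
A = pi*(19.5e-3/2)^2 = 2.9865e-04 m^2, so v = Q/A = 0.10222 m/s
hf = 0.3543*0.02*(63/0.0195)*(0.10222^2/(2*9.81)) = 0.0122 m
Therefore the lateral friction head loss = 0.0122 m.


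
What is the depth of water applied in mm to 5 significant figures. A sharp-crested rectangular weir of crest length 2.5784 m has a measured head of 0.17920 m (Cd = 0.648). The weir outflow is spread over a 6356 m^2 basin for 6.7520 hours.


Approach: apply the rectangular weir equation with a volume-to-depth conversion, Q = (2/3)*Cd*L*sqrt(2g)*H^1.5; d = Q*t/A * 1000.
Step 1 — weir discharge:
  Q = (2/3)*0.648*2.5784*sqrt(2*9.81)*0.17920^1.5 = 0.3742748 m^3/s
Step 2 — volume: V = 0.3742748 * 6.7520*3600 = 9097.572 m^3
Step 3 — depth: d = V/A * 1000 = 9097.572/6356 * 1000 = 1431.3 mm
Therefore the depth of water applied = 1431.3 mm.


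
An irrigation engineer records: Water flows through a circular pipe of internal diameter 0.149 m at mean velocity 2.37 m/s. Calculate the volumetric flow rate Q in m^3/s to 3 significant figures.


Approach: apply the continuity equation for pipe flow, Q = A * v with A = pi*(D/2)^2.
A = pi*(0.149/2)^2 = 0.017437 m^2
Q = 0.017437 * 2.37 = 0.0413 m^3/s
Therefore the volumetric flow rate Q = 0.0413 m^3/s.


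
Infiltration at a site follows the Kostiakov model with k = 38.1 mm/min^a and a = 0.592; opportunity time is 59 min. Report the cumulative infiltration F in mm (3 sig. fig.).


Approach: apply the Kostiakov infiltration equation, F = k*t^a.
F = 38.1 * 59^0.592 = 426 mm
Therefore the cumulative infiltration F = 426 mm.


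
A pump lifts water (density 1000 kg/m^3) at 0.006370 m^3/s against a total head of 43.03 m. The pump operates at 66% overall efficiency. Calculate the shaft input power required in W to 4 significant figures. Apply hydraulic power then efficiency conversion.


Approach: apply hydraulic power then efficiency conversion, P = rho*g*Q*H; P_in = P/eta.
Step 1 — hydraulic power (P = rho*g*Q*H):
  P = 1000 * 9.81 * 0.006370 * 43.03 = 2688.93 W
Step 2 — input power: P_in = P/eta = 2688.93 / 0.66 = 4074 W
Therefore the shaft input power required = 4074 W.


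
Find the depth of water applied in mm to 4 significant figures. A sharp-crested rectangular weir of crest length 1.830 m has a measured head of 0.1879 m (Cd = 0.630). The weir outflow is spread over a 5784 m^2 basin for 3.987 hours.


Approach: apply the rectangular weir equation with a volume-to-depth conversion, Q = (2/3)*Cd*L*sqrt(2g)*H^1.5; d = Q*t/A * 1000.
Step 1 — weir discharge:
  Q = (2/3)*0.630*1.830*sqrt(2*9.81)*0.1879^1.5 = 0.277294 m^3/s
Step 2 — volume: V = 0.277294 * 3.987*3600 = 3980.05 m^3
Step 3 — depth: d = V/A * 1000 = 3980.05/5784 * 1000 = 688.1 mm
Therefore the depth of water applied = 688.1 mm.


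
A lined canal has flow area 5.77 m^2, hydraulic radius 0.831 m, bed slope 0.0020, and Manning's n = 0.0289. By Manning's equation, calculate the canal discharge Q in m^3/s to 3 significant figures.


Approach: apply Manning's equation, Q = (1/n)*A*R^(2/3)*S^(1/2).
Q = (1/0.0289) * 5.77 * 0.831^(2/3) * 0.0020^(1/2) = 7.89 m^3/s
Therefore the canal discharge Q = 7.89 m^3/s.


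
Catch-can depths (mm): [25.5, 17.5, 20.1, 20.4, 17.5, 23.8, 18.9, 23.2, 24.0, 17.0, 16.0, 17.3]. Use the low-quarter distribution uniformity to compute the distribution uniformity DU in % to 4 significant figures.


Approach: apply the low-quarter distribution uniformity, DU = (mean of lowest quarter of readings / overall mean)*100.
sorted lowest 3 of 12: [16.0, 17.0, 17.3] -> mean = 16.7667 mm
overall mean = 20.1000 mm
DU = (16.7667/20.1000)*100 = 83.42 %
Therefore the distribution uniformity DU = 83.42 %.


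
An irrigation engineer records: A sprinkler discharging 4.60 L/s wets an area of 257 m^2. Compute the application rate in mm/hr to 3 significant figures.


Approach: apply the application rate relation, rate = (Q/A)*3600.
rate = (4.60 / 257) * 3600 = 64.4 mm/hr
Therefore the application rate = 64.4 mm/hr.


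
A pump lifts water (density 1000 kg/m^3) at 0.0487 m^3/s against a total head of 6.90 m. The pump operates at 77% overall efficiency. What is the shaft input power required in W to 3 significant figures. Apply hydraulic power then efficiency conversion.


Approach: apply hydraulic power then efficiency conversion, P = rho*g*Q*H; P_in = P/eta.
Step 1 — hydraulic power (P = rho*g*Q*H):
  P = 1000 * 9.81 * 0.0487 * 6.90 = 3296.5 W
Step 2 — input power: P_in = P/eta = 3296.5 / 0.77 = 4280 W
Therefore the shaft input power required = 4280 W.


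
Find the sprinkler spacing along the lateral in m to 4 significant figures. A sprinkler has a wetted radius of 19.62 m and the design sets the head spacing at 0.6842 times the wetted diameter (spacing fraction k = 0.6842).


Approach: apply the sprinkler spacing rule (spacing as a fraction of wetted diameter), S = k*(2*R).
S = 0.6842 * (2 * 19.62) = 26.85 m
Therefore the sprinkler spacing along the lateral = 26.85 m.


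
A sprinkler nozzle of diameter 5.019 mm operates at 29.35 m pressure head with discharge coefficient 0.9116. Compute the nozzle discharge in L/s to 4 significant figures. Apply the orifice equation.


Approach: apply the orifice equation, Q = Cd*A*sqrt(2*g*h), A = pi*(d/2)^2.
A = pi*(5.019e-3/2)^2 = 1.97845e-05 m^2
Q = 0.9116 * 1.97845e-05 * sqrt(2*9.81*29.35) * 1000 = 0.4328 L/s
Therefore the nozzle discharge = 0.4328 L/s.


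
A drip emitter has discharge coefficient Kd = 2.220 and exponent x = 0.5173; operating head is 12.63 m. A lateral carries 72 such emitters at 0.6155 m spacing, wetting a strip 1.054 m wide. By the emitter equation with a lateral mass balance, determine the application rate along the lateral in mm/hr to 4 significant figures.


Approach: apply the emitter equation with a lateral mass balance, q = Kd*h^x; Q = n*q; rate = Q/(n*spacing*width).
Step 1 — single emitter flow (q = Kd*h^x):
  q = 2.220 * 12.63^0.5173 = 8.24345 L/hr
Step 2 — total lateral flow: Q = 72 * 8.24345 = 593.528 L/hr
Step 3 — wetted area: A = 72 * 0.6155 * 1.054 = 46.7091 m^2
Step 4 — application rate: Q/A = 593.528/46.7091 = 12.71 mm/hr
Therefore the application rate along the lateral = 12.71 mm/hr.


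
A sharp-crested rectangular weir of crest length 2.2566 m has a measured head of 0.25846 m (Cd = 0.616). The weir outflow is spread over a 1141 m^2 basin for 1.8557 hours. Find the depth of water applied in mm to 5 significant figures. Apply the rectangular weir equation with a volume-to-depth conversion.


Approach: apply the rectangular weir equation with a volume-to-depth conversion, Q = (2/3)*Cd*L*sqrt(2g)*H^1.5; d = Q*t/A * 1000.
Step 1 — weir discharge:
  Q = (2/3)*0.616*2.2566*sqrt(2*9.81)*0.25846^1.5 = 0.5393660 m^3/s
Step 2 — volume: V = 0.5393660 * 1.8557*3600 = 3603.245 m^3
Step 3 — depth: d = V/A * 1000 = 3603.245/1141 * 1000 = 3158.0 mm
Therefore the depth of water applied = 3158.0 mm.


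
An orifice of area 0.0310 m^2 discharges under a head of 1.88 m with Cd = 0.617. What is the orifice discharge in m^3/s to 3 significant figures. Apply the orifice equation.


Approach: apply the orifice equation, Q = Cd*A*sqrt(2*g*h).
Q = 0.617 * 0.0310 * sqrt(2*9.81*1.88) = 0.116 m^3/s
Therefore the orifice discharge = 0.116 m^3/s.


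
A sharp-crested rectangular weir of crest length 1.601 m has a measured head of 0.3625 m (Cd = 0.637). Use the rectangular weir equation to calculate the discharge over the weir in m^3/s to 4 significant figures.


Approach: apply the rectangular weir equation, Q = (2/3)*Cd*L*sqrt(2g)*H^1.5.
Q = (2/3)*0.637*1.601*sqrt(2*9.81)*0.3625^1.5 = 0.6573 m^3/s
Therefore the discharge over the weir = 0.6573 m^3/s.


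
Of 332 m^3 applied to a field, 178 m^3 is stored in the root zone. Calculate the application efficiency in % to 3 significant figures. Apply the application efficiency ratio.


Approach: apply the application efficiency ratio, Ea = (stored/applied)*100.
Ea = (178/332)*100 = 53.6 %
Therefore the application efficiency = 53.6 %.


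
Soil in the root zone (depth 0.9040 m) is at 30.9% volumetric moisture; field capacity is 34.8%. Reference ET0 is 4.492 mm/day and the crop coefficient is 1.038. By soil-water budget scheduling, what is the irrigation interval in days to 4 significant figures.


Approach: apply soil-water budget scheduling, SMD = (FC-theta)/100*depth*1000; ETc = ET0*Kc; interval = SMD/ETc.
Step 1 — soil moisture deficit:
  SMD = (34.8 - 30.9)/100 * 0.9040 * 1000 = 35.2560 mm
Step 2 — daily crop ET (ETc = ET0*Kc):
  ETc = 4.492 * 1.038 = 4.66270 mm/day
Step 3 — irrigation interval (SMD/ETc):
  interval = 35.2560 / 4.66270 = 7.561 days
Therefore the irrigation interval = 7.561 days.


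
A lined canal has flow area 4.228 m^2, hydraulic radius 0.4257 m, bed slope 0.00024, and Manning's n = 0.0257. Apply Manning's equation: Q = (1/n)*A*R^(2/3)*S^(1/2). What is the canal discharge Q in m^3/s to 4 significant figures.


Q = (1/0.0257) * 4.228 * 0.4257^(2/3) * 0.00024^(1/2) = 1.442 m^3/s
Therefore the canal discharge Q = 1.442 m^3/s.


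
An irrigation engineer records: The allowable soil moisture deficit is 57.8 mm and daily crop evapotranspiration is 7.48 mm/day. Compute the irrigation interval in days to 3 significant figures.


Approach: apply the irrigation interval relation, interval = SMD / ETc.
interval = 57.8 / 7.48 = 7.73 days
Therefore the irrigation interval = 7.73 days.


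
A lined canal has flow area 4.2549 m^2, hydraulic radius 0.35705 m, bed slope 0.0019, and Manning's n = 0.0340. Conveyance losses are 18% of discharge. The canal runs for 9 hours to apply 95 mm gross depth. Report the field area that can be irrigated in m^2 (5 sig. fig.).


Approach: apply Manning's equation with a conveyance and depth budget, Q = (1/n)*A*R^(2/3)*S^(1/2); Q_field = Q*(1-loss); Area = Q_field*t/(d/1000).
Step 1 — canal discharge (Manning's equation):
  Q = (1/0.0340) * 4.2549 * 0.35705^(2/3) * 0.0019^(1/2) = 2.745406 m^3/s
Step 2 — delivered flow: Q_field = 2.745406*(1 - 18/100) = 2.251233 m^3/s
Step 3 — volume delivered: V = 2.251233 * 9*3600 = 72939.95 m^3
Step 4 — area served: A = V / (depth/1000) = 72939.95 / 0.095 = 767790 m^2
Therefore the field area that can be irrigated = 767790 m^2.


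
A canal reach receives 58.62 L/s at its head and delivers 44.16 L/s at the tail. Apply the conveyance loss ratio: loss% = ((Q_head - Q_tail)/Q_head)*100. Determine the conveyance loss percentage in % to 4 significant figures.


loss = ((58.62 - 44.16)/58.62)*100 = 24.67 %
Therefore the conveyance loss percentage = 24.67 %.


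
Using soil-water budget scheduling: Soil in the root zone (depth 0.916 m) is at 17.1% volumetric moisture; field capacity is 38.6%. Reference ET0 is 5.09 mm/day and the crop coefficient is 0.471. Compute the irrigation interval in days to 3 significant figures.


Approach: apply soil-water budget scheduling, SMD = (FC-theta)/100*depth*1000; ETc = ET0*Kc; interval = SMD/ETc.
Step 1 — soil moisture deficit:
  SMD = (38.6 - 17.1)/100 * 0.916 * 1000 = 196.94 mm
Step 2 — daily crop ET (ETc = ET0*Kc):
  ETc = 5.09 * 0.471 = 2.3974 mm/day
Step 3 — irrigation interval (SMD/ETc):
  interval = 196.94 / 2.3974 = 82.1 days
Therefore the irrigation interval = 82.1 days.


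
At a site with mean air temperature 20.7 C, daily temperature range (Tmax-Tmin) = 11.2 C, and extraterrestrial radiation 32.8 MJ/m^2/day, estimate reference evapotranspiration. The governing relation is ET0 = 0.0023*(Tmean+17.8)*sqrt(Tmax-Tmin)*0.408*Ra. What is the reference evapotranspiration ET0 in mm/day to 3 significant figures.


ET0 = 0.0023*(20.7+17.8)*sqrt(11.2)*0.408*32.8 = 3.97 mm/day
Therefore the reference evapotranspiration ET0 = 3.97 mm/day.


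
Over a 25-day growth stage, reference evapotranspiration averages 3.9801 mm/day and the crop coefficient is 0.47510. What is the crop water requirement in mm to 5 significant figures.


Approach: apply the crop water requirement relation, CWR = ET0 * Kc * days.
CWR = 3.9801 * 0.47510 * 25 = 47.274 mm
Therefore the crop water requirement = 47.274 mm.


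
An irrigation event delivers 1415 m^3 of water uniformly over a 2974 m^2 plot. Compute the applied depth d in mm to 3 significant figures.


Approach: apply depth from volume over area, d = (V/A)*1000.
d = (1415 / 2974) * 1000 = 476 mm
Therefore the applied depth d = 476 mm.


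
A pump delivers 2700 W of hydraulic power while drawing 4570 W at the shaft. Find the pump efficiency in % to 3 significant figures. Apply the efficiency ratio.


Approach: apply the efficiency ratio, eta = (P_out/P_in)*100.
eta = (2700 / 4570) * 100 = 59.1 %
Therefore the pump efficiency = 59.1 %.


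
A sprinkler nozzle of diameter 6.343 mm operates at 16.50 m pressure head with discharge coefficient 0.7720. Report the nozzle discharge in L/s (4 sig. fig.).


Approach: apply the orifice equation, Q = Cd*A*sqrt(2*g*h), A = pi*(d/2)^2.
A = pi*(6.343e-3/2)^2 = 3.15994e-05 m^2
Q = 0.7720 * 3.15994e-05 * sqrt(2*9.81*16.50) * 1000 = 0.4389 L/s
Therefore the nozzle discharge = 0.4389 L/s.


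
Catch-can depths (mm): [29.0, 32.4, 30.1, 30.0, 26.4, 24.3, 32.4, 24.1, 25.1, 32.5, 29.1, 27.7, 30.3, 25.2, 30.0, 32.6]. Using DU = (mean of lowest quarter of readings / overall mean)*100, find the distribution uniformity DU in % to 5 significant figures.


sorted lowest 4 of 16: [24.1, 24.3, 25.1, 25.2] -> mean = 24.67500 mm
overall mean = 28.82500 mm
DU = (24.67500/28.82500)*100 = 85.603 %
Therefore the distribution uniformity DU = 85.603 %.


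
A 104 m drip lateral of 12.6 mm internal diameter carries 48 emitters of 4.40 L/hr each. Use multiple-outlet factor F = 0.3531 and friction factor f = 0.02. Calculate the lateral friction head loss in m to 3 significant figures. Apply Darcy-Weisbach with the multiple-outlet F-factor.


Approach: apply Darcy-Weisbach with the multiple-outlet F-factor, Q = n*q/(3600*1000) m^3/s; v = Q/A; hf = F*f*(L/D)*(v^2/(2g)).
Q = 48*4.40/(3600*1000) = 5.8667e-05 m^3/s
A = pi*(12.6e-3/2)^2 = 1.2469e-04 m^2, so v = Q/A = 0.47050 m/s
hf = 0.3531*0.02*(104/0.0126)*(0.47050^2/(2*9.81)) = 0.658 m
Therefore the lateral friction head loss = 0.658 m.


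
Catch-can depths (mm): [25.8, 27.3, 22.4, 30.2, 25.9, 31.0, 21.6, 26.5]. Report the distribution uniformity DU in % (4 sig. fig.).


Approach: apply the low-quarter distribution uniformity, DU = (mean of lowest quarter of readings / overall mean)*100.
sorted lowest 2 of 8: [21.6, 22.4] -> mean = 22.0000 mm
overall mean = 26.3375 mm
DU = (22.0000/26.3375)*100 = 83.53 %
Therefore the distribution uniformity DU = 83.53 %.


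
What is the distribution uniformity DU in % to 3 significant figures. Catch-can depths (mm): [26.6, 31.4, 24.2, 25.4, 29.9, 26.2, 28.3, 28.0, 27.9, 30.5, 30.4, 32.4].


Approach: apply the low-quarter distribution uniformity, DU = (mean of lowest quarter of readings / overall mean)*100.
sorted lowest 3 of 12: [24.2, 25.4, 26.2] -> mean = 25.267 mm
overall mean = 28.433 mm
DU = (25.267/28.433)*100 = 88.9 %
Therefore the distribution uniformity DU = 88.9 %.


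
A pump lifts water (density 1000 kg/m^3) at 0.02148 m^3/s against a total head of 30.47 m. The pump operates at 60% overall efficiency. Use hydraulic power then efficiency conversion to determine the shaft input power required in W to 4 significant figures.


Approach: apply hydraulic power then efficiency conversion, P = rho*g*Q*H; P_in = P/eta.
Step 1 — hydraulic power (P = rho*g*Q*H):
  P = 1000 * 9.81 * 0.02148 * 30.47 = 6420.60 W
Step 2 — input power: P_in = P/eta = 6420.60 / 0.6 = 10700 W
Therefore the shaft input power required = 10700 W.


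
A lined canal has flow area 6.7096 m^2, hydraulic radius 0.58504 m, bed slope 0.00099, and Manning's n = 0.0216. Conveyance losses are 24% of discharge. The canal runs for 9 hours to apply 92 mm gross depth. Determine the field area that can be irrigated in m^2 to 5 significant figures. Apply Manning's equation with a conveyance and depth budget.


Approach: apply Manning's equation with a conveyance and depth budget, Q = (1/n)*A*R^(2/3)*S^(1/2); Q_field = Q*(1-loss); Area = Q_field*t/(d/1000).
Step 1 — canal discharge (Manning's equation):
  Q = (1/0.0216) * 6.7096 * 0.58504^(2/3) * 0.00099^(1/2) = 6.836768 m^3/s
Step 2 — delivered flow: Q_field = 6.836768*(1 - 24/100) = 5.195944 m^3/s
Step 3 — volume delivered: V = 5.195944 * 9*3600 = 168348.6 m^3
Step 4 — area served: A = V / (depth/1000) = 168348.6 / 0.092 = 1829900 m^2
Therefore the field area that can be irrigated = 1829900 m^2.


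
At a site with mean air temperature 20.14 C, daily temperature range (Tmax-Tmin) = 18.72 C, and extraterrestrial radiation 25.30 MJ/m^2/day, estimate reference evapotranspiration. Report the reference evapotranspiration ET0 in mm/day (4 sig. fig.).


Approach: apply the Hargreaves-Samani method, ET0 = 0.0023*(Tmean+17.8)*sqrt(Tmax-Tmin)*0.408*Ra.
ET0 = 0.0023*(20.14+17.8)*sqrt(18.72)*0.408*25.30 = 3.897 mm/day
Therefore the reference evapotranspiration ET0 = 3.897 mm/day.


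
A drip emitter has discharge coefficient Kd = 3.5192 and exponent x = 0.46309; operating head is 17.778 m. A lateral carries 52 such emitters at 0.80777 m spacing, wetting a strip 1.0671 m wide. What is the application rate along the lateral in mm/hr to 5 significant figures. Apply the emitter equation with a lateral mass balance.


Approach: apply the emitter equation with a lateral mass balance, q = Kd*h^x; Q = n*q; rate = Q/(n*spacing*width).
Step 1 — single emitter flow (q = Kd*h^x):
  q = 3.5192 * 17.778^0.46309 = 13.34296 L/hr
Step 2 — total lateral flow: Q = 52 * 13.34296 = 693.8340 L/hr
Step 3 — wetted area: A = 52 * 0.80777 * 1.0671 = 44.82251 m^2
Step 4 — application rate: Q/A = 693.8340/44.82251 = 15.480 mm/hr
Therefore the application rate along the lateral = 15.480 mm/hr.


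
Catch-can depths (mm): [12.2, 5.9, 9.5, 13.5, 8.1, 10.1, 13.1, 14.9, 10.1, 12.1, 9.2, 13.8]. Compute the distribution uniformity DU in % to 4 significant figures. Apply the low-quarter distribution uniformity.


Approach: apply the low-quarter distribution uniformity, DU = (mean of lowest quarter of readings / overall mean)*100.
sorted lowest 3 of 12: [5.9, 8.1, 9.2] -> mean = 7.73333 mm
overall mean = 11.0417 mm
DU = (7.73333/11.0417)*100 = 70.04 %
Therefore the distribution uniformity DU = 70.04 %.


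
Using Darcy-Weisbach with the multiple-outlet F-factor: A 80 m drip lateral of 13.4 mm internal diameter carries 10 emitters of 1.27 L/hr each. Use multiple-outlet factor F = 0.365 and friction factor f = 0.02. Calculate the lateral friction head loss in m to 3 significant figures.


Approach: apply Darcy-Weisbach with the multiple-outlet F-factor, Q = n*q/(3600*1000) m^3/s; v = Q/A; hf = F*f*(L/D)*(v^2/(2g)).
Q = 10*1.27/(3600*1000) = 3.5278e-06 m^3/s
A = pi*(13.4e-3/2)^2 = 1.4103e-04 m^2, so v = Q/A = 0.025015 m/s
hf = 0.365*0.02*(80/0.0134)*(0.025015^2/(2*9.81)) = 0.00139 m
Therefore the lateral friction head loss = 0.00139 m.


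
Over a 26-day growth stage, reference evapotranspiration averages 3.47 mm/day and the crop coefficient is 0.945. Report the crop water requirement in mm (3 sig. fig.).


Approach: apply the crop water requirement relation, CWR = ET0 * Kc * days.
CWR = 3.47 * 0.945 * 26 = 85.3 mm
Therefore the crop water requirement = 85.3 mm.


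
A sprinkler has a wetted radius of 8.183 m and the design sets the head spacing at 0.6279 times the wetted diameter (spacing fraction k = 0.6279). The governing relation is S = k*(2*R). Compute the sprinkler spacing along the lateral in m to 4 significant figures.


S = 0.6279 * (2 * 8.183) = 10.28 m
Therefore the sprinkler spacing along the lateral = 10.28 m.


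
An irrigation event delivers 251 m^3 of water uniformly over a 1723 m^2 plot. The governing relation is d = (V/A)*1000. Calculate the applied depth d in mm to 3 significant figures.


d = (251 / 1723) * 1000 = 146 mm
Therefore the applied depth d = 146 mm.


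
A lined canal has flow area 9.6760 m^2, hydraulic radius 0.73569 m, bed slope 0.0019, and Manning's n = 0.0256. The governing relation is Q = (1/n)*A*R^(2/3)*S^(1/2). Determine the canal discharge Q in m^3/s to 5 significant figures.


Q = (1/0.0256) * 9.6760 * 0.73569^(2/3) * 0.0019^(1/2) = 13.426 m^3/s
Therefore the canal discharge Q = 13.426 m^3/s.


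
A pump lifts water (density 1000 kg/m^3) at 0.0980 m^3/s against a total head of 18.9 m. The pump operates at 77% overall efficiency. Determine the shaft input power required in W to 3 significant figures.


Approach: apply hydraulic power then efficiency conversion, P = rho*g*Q*H; P_in = P/eta.
Step 1 — hydraulic power (P = rho*g*Q*H):
  P = 1000 * 9.81 * 0.0980 * 18.9 = 18170 W
Step 2 — input power: P_in = P/eta = 18170 / 0.77 = 23600 W
Therefore the shaft input power required = 23600 W.


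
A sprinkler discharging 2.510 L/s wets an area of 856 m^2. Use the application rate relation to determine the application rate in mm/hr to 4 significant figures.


Approach: apply the application rate relation, rate = (Q/A)*3600.
rate = (2.510 / 856) * 3600 = 10.56 mm/hr
Therefore the application rate = 10.56 mm/hr.


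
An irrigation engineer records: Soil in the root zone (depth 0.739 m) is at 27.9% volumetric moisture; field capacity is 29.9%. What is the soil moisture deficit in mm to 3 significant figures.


Approach: apply the soil moisture deficit relation, SMD = (FC - theta)/100 * depth * 1000.
SMD = (29.9 - 27.9)/100 * 0.739 * 1000 = 14.8 mm
Therefore the soil moisture deficit = 14.8 mm.


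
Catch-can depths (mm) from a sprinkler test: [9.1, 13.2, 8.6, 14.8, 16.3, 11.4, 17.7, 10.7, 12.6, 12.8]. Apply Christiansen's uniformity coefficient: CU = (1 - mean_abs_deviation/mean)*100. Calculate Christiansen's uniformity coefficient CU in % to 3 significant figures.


mean = 12.720 mm
mean |d_i - mean| = 2.2400 mm
CU = (1 - 2.2400/12.720)*100 = 82.4 %
Therefore Christiansen's uniformity coefficient CU = 82.4 %.


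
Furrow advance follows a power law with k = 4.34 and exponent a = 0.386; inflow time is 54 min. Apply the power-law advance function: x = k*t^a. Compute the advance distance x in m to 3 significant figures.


x = 4.34 * 54^0.386 = 20.2 m
Therefore the advance distance x = 20.2 m.


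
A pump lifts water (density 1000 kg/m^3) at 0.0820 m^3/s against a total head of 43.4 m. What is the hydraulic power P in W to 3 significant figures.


Approach: apply the hydraulic power relation, P = rho*g*Q*H.
P = 1000 * 9.81 * 0.0820 * 43.4 = 34900 W
Therefore the hydraulic power P = 34900 W.


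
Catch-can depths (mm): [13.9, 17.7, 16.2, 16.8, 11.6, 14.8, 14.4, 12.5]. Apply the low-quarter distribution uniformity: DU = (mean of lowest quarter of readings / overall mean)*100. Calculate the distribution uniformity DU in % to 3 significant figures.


sorted lowest 2 of 8: [11.6, 12.5] -> mean = 12.050 mm
overall mean = 14.738 mm
DU = (12.050/14.738)*100 = 81.8 %
Therefore the distribution uniformity DU = 81.8 %.


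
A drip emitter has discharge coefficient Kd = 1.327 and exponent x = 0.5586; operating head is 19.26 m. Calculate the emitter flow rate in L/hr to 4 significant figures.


Approach: apply the emitter characteristic equation, q = Kd * h^x.
q = 1.327 * 19.26^0.5586 = 6.926 L/hr
Therefore the emitter flow rate = 6.926 L/hr.


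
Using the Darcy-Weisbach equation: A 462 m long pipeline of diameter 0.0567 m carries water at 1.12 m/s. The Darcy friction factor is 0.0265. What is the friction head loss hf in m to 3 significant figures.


Approach: apply the Darcy-Weisbach equation, hf = f*(L/D)*(v^2/(2g)).
hf = 0.0265 * (462/0.0567) * (1.12^2 / (2*9.81))
hf = 13.8 m
Therefore the friction head loss hf = 13.8 m.


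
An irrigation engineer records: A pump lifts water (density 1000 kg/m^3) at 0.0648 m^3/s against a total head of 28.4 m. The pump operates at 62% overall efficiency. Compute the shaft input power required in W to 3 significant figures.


Approach: apply hydraulic power then efficiency conversion, P = rho*g*Q*H; P_in = P/eta.
Step 1 — hydraulic power (P = rho*g*Q*H):
  P = 1000 * 9.81 * 0.0648 * 28.4 = 18054 W
Step 2 — input power: P_in = P/eta = 18054 / 0.62 = 29100 W
Therefore the shaft input power required = 29100 W.


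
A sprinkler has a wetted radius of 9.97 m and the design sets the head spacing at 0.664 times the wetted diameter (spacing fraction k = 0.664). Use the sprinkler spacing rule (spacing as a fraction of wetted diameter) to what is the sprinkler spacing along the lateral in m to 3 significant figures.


Approach: apply the sprinkler spacing rule (spacing as a fraction of wetted diameter), S = k*(2*R).
S = 0.664 * (2 * 9.97) = 13.2 m
Therefore the sprinkler spacing along the lateral = 13.2 m.


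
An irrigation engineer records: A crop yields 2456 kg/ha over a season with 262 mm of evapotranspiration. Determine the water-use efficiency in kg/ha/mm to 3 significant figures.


Approach: apply the water-use efficiency ratio, WUE = yield/ET.
WUE = 2456 / 262 = 9.37 kg/ha/mm
Therefore the water-use efficiency = 9.37 kg/ha/mm.


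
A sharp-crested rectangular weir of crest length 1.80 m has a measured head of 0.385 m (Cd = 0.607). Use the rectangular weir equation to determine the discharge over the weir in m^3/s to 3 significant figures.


Approach: apply the rectangular weir equation, Q = (2/3)*Cd*L*sqrt(2g)*H^1.5.
Q = (2/3)*0.607*1.80*sqrt(2*9.81)*0.385^1.5 = 0.771 m^3/s
Therefore the discharge over the weir = 0.771 m^3/s.


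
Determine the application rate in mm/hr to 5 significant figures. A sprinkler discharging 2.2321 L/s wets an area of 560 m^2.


Approach: apply the application rate relation, rate = (Q/A)*3600.
rate = (2.2321 / 560) * 3600 = 14.349 mm/hr
Therefore the application rate = 14.349 mm/hr.


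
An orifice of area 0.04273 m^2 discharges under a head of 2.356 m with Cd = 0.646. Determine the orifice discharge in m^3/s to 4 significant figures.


Approach: apply the orifice equation, Q = Cd*A*sqrt(2*g*h).
Q = 0.646 * 0.04273 * sqrt(2*9.81*2.356) = 0.1877 m^3/s
Therefore the orifice discharge = 0.1877 m^3/s.


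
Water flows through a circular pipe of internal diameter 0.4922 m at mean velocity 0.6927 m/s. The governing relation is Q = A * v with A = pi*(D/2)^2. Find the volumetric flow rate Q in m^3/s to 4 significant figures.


A = pi*(0.4922/2)^2 = 0.190271 m^2
Q = 0.190271 * 0.6927 = 0.1318 m^3/s
Therefore the volumetric flow rate Q = 0.1318 m^3/s.


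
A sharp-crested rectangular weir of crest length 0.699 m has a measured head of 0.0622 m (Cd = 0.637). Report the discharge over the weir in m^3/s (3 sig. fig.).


Approach: apply the rectangular weir equation, Q = (2/3)*Cd*L*sqrt(2g)*H^1.5.
Q = (2/3)*0.637*0.699*sqrt(2*9.81)*0.0622^1.5 = 0.0204 m^3/s
Therefore the discharge over the weir = 0.0204 m^3/s.


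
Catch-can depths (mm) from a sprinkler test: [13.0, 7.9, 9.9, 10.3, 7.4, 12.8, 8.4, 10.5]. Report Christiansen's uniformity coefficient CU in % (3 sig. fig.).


Approach: apply Christiansen's uniformity coefficient, CU = (1 - mean_abs_deviation/mean)*100.
mean = 10.025 mm
mean |d_i - mean| = 1.6250 mm
CU = (1 - 1.6250/10.025)*100 = 83.8 %
Therefore Christiansen's uniformity coefficient CU = 83.8 %.


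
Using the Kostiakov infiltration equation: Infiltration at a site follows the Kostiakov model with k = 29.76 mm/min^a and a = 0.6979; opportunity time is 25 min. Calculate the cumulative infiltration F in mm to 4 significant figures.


Approach: apply the Kostiakov infiltration equation, F = k*t^a.
F = 29.76 * 25^0.6979 = 281.4 mm
Therefore the cumulative infiltration F = 281.4 mm.
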